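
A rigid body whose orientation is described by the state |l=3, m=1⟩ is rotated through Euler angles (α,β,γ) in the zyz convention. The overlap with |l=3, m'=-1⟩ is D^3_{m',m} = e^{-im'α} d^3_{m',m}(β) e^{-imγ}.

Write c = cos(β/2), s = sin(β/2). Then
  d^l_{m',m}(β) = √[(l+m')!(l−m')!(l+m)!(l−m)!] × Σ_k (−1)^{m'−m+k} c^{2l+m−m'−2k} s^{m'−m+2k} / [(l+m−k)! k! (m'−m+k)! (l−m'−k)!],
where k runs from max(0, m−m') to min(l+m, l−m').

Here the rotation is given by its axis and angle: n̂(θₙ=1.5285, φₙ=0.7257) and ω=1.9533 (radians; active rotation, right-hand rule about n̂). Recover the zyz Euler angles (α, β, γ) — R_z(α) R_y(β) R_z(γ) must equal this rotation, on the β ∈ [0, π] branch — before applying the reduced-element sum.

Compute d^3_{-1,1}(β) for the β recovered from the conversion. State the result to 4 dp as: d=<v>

Axis–angle → zyz. n̂ = (sinθₙcosφₙ, sinθₙsinφₙ, cosθₙ) = (+0.747366, +0.663066, +0.042284), ω = 1.9533.
R = I cosω + sinω [n̂]ₓ + (1−cosω) n̂n̂ᵀ gives
  R = [+0.393789, +0.641287, +0.658544; +0.719743, +0.230511, -0.654855; -0.571751, +0.731858, -0.370789]
β = atan2(√(R₁₃²+R₂₃²), R₃₃) = 1.950655; α = atan2(R₂₃, R₁₃) mod 2π = 5.500596; γ = atan2(R₃₂, −R₃₁) mod 2π = 0.907604
d^3_{-1,1}(β=1.9507) via the finite sum:
With c≡cos(β/2)=0.560897 and s≡sin(β/2)=0.827886, N=[2·24·24·2]^{1/2}=48.000000
k∈{2,3,4} keeps every argument non-negative
  k=2: (−1)^0·48.0000/(8)·0.5609^4·0.8279^2 = +0.407028
  k=3: (−1)^1·48.0000/(6)·0.5609^2·0.8279^4 = -1.182327
  k=4: (−1)^2·48.0000/(48)·0.5609^0·0.8279^6 = +0.321975
d^3_{-1,1}(1.9507) = +0.407028 -1.182327 +0.321975 = -0.453324

d=-0.4533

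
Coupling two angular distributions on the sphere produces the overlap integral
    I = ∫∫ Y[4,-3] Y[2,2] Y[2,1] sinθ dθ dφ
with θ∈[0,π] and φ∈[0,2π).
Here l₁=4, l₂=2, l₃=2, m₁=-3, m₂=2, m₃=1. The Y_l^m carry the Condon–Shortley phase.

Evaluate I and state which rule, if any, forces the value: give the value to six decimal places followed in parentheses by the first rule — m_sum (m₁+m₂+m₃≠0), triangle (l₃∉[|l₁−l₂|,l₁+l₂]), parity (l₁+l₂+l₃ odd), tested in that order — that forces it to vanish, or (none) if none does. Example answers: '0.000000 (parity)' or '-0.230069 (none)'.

Rules hold: Σm=0, L=8 even, 2≤2≤6.
N = 9·5·5 = 225
Δ = 4!·4!·0!/9! = 1/630
Racah Σ t=2..2: t=2:+1/16 = 1/16
⇒ 3j(4 2 2; 0 0 0)² = 2/35, sgn +1
Racah Σ t=4..4: t=4:+1/144 = 1/144
⇒ 3j(4 2 2; -3 2 1)² = 1/18, sgn -1
4πI² = N·(3j₀)²·(3jₘ)² = 5/7
I = -1·√(0.714286/4π) = -0.23841361
No selection rule forces the value: the integral is nonzero (none).

-0.238414 (none)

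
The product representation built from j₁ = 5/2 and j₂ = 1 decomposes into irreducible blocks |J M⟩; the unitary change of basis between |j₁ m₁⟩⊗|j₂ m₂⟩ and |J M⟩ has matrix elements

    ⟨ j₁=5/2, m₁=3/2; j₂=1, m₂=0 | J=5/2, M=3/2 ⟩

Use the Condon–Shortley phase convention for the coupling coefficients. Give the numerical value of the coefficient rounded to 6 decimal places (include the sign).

j₁+j₂−J=1  J+j₁−j₂=4  J−j₁+j₂=1  j₁+j₂+J+1=7
(j₁±m₁, j₂±m₂, J±M) = (4,1,1,1,4,1)
P² = 576/35
sum k=0..1:
  [0] +1/6 = 1/6
  [1] −1/24 = -1/24
S = 1/8
C² = P²·S² = 9/35 ; C = +0.507093

+√(9/35) ≈ +0.507093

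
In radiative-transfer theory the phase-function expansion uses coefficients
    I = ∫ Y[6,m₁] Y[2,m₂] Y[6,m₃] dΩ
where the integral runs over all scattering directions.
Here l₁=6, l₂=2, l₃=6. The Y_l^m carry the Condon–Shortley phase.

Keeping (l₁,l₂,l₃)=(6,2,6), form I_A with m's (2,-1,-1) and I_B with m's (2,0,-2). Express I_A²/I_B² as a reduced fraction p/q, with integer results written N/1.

3/5

l's match ⇒ only the (l;m) 3-j factors differ between A and B.
A: triangle coeff Δ(6,2,6) = 1/90090; Σ_t [0,1]: t=0:+1/34560 t=1:−1/60480 = 1/80640; (3j)²=6/1001 [(6 2 6; 2 -1 -1)], sign=-1
B: triangle coeff Δ(6,2,6) = 1/90090; Σ_t [0,2]: t=0:+1/69120 t=1:−1/30240 t=2:+1/322560 = -1/64512; (3j)²=10/1001 [(6 2 6; 2 0 -2)], sign=-1
I_A²/I_B² = (6/1001)/(10/1001) = 3/5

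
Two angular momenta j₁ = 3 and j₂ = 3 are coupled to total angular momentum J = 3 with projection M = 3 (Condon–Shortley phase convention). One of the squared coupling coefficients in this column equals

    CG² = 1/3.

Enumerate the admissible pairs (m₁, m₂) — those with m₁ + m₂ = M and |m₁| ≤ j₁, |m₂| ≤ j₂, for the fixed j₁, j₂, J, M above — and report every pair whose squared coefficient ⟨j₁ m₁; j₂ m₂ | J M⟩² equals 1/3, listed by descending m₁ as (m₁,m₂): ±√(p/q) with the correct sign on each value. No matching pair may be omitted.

Admissible pairs with m₁+m₂ = M = 3: (0,3), (1,2), (2,1), (3,0)
  (m₁,m₂)=(3,0): CG² = 1/6, CG = +√(1/6)
  (m₁,m₂)=(2,1): CG² = 1/3, CG = −√(1/3)   ← matches the target
  (m₁,m₂)=(1,2): CG² = 1/3, CG = +√(1/3)   ← matches the target
  (m₁,m₂)=(0,3): CG² = 1/6, CG = −√(1/6)
Pairs with CG² = 1/3: (2,1): −√(1/3); (1,2): +√(1/3)

(2,1): −√(1/3); (1,2): +√(1/3)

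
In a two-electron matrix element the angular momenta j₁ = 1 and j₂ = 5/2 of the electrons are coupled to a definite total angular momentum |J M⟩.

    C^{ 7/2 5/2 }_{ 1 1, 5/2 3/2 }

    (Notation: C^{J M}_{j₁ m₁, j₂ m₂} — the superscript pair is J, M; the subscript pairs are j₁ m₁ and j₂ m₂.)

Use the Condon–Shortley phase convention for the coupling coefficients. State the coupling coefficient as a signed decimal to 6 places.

√[8·0!2!5!/8! · 2!0!4!1!6!1!] = √(11520/7)
  +(−1)^0/∏(0,0,0,4,2,1)! = 1/48  (running 1/48)
⟨..|..⟩ = √(11520/7)·(1/48) = +0.845154

+√(5/7) = +0.845154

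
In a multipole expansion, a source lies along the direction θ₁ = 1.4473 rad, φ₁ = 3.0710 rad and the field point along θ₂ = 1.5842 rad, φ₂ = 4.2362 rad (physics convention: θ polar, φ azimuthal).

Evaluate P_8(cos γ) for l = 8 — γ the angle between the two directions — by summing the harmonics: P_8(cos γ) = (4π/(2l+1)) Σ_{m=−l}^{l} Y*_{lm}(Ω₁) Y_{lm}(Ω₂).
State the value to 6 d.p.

Term-by-term m-sum for l=8 (normalisation 4π/17 = 0.739198):
  m=-8: (0.40957 - 0.25949j) × (-0.40438 - 0.31900j) = -0.24840 - 0.02572j  (running Σ = -0.24840 - 0.02572j)
  m=-7: (-0.21194 + 0.11418j) × (0.00526 - 0.02711j) = 0.00198 + 0.00635j  (running Σ = -0.24642 - 0.01937j)
  m=-6: (-0.25317 + 0.11414j) × (-0.36012 + 0.10530j) = 0.07915 - 0.06776j  (running Σ = -0.16727 - 0.08713j)
  m=-5: (0.25081 - 0.09240j) × (-0.02251 - 0.02365j) = -0.00783 - 0.00385j  (running Σ = -0.17510 - 0.09099j)
  m=-4: (0.19551 - 0.05672j) × (-0.11033 + 0.31800j) = -0.00353 + 0.06843j  (running Σ = -0.17863 - 0.02256j)
  m=-3: (-0.26878 + 0.05779j) × (-0.03470 + 0.00497j) = 0.00904 - 0.00334j  (running Σ = -0.16959 - 0.02590j)
  m=-2: (-0.16721 + 0.02377j) × (0.18586 + 0.26121j) = -0.03728 - 0.03926j  (running Σ = -0.20687 - 0.06516j)
  m=-1: (0.27629 - 0.01954j) × (-0.01655 + 0.03208j) = -0.00394 + 0.00919j  (running Σ = -0.21082 - 0.05597j)
  m=0: (0.15843 + 0.00000j) × (0.31598 + 0.00000j) = 0.05006 + 0.00000j  (running Σ = -0.16076 - 0.05597j)
  m=1: (-0.27629 - 0.01954j) × (0.01655 + 0.03208j) = -0.00394 - 0.00919j  (running Σ = -0.16470 - 0.06516j)
  m=2: (-0.16721 - 0.02377j) × (0.18586 - 0.26121j) = -0.03728 + 0.03926j  (running Σ = -0.20199 - 0.02590j)
  m=3: (0.26878 + 0.05779j) × (0.03470 + 0.00497j) = 0.00904 + 0.00334j  (running Σ = -0.19295 - 0.02256j)
  m=4: (0.19551 + 0.05672j) × (-0.11033 - 0.31800j) = -0.00353 - 0.06843j  (running Σ = -0.19648 - 0.09099j)
  m=5: (-0.25081 - 0.09240j) × (0.02251 - 0.02365j) = -0.00783 + 0.00385j  (running Σ = -0.20431 - 0.08713j)
  m=6: (-0.25317 - 0.11414j) × (-0.36012 - 0.10530j) = 0.07915 + 0.06776j  (running Σ = -0.12516 - 0.01937j)
  m=7: (0.21194 + 0.11418j) × (-0.00526 - 0.02711j) = 0.00198 - 0.00635j  (running Σ = -0.12318 - 0.02572j)
  m=8: (0.40957 + 0.25949j) × (-0.40438 + 0.31900j) = -0.24840 + 0.02572j  (running Σ = -0.37158 - 0.00000j)
Total Σ_m = -0.37158 - 0.00000j. Multiply by 0.739198: -0.27467 - 0.00000j. P_8(cos γ) = -0.274671

-0.274671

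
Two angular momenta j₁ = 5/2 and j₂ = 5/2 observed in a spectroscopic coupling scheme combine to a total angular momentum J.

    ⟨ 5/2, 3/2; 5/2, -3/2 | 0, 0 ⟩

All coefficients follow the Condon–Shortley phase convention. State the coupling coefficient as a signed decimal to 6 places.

-0.408248

triangle: 5!×0!×0!/6! = 120/720
(j±m)!: 4!×1!×1!×4!×0!×0! = 576
prefactor² = (2J+1)×Δ×N² = 96
  k=1: −1/(1!×4!×0!×0!×0!×0!) = -1/24
Σ = -1/24  ⇒  CG² = 96×(-1/24)² = 1/6
CG = −√(1/6) = -0.408248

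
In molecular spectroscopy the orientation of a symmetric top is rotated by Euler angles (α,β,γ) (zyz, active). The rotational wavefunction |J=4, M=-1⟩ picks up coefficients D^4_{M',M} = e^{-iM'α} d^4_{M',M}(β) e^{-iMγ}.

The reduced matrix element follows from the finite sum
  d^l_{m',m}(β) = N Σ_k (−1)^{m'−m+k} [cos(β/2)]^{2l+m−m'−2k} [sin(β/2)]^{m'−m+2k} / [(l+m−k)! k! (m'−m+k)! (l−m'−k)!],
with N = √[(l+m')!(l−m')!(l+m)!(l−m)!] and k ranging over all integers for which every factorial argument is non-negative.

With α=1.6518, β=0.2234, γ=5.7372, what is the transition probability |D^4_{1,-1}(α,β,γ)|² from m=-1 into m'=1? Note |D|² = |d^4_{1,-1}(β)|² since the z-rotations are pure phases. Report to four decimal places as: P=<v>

Split into d^4_{1,-1}(β=0.2234) × two z-phases.
With c≡cos(β/2)=0.993768 and s≡sin(β/2)=0.111468, N=[120·6·6·120]^{1/2}=720.000000
k∈{0,1,2,3} keeps every argument non-negative
  k=0: (−1)^2·720.0000/(72)·0.9938^6·0.1115^2 = +0.119677
  k=1: (−1)^3·720.0000/(24)·0.9938^4·0.1115^4 = -0.004517
  k=2: (−1)^4·720.0000/(48)·0.9938^2·0.1115^6 = +0.000028
  k=3: (−1)^5·720.0000/(720)·0.9938^0·0.1115^8 = -0.000000
d^4_{1,-1}(0.2234) = +0.119677 -0.004517 +0.000028 -0.000000 = +0.115188
|D^4_{1,-1}|² = |d^4_{1,-1}(β)|² = (+0.115188)² = 0.013268 (the z-rotation phases have unit modulus)

P=0.0133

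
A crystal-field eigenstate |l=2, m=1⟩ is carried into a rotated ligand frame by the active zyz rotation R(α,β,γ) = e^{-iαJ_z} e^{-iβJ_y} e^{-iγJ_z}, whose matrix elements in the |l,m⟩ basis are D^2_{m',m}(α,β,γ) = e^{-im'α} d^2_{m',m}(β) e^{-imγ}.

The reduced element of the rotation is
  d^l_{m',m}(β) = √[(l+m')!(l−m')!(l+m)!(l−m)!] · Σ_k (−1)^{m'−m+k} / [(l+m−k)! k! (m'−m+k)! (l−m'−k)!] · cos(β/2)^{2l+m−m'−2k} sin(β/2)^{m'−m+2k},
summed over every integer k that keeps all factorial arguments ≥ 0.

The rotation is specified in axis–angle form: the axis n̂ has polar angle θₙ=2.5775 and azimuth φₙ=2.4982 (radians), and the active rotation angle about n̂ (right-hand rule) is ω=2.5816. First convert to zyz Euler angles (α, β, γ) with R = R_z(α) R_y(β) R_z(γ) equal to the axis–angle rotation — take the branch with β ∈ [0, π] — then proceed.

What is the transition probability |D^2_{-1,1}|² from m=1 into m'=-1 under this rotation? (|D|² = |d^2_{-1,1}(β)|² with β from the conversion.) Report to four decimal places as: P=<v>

Axis–angle → zyz. n̂ = (sinθₙcosφₙ, sinθₙsinφₙ, cosθₙ) = (-0.427754, +0.320743, -0.845074), ω = 2.5816.
R = I cosω + sinω [n̂]ₓ + (1−cosω) n̂n̂ᵀ gives
  R = [-0.509259, +0.195444, +0.838127; -0.702329, -0.657220, -0.273488; +0.497382, -0.727917, +0.471961]
β = atan2(√(R₁₃²+R₂₃²), R₃₃) = 1.079282; α = atan2(R₂₃, R₁₃) mod 2π = 5.967770; γ = atan2(R₃₂, −R₃₁) mod 2π = 4.112963
D^2_{-1,1}(5.9678,1.0793,4.1130) = e^{-i·-1·5.9678}·d^2_{-1,1}(1.0793)·e^{-i·1·4.1130}. Compute d first:
With c≡cos(β/2)=0.857893 and s≡sin(β/2)=0.513828, N=[1·6·6·1]^{1/2}=6.000000
k: max(0,(1)−(-1))=2 … min(2+(1),2−(-1))=3
  k=2: (−1)^0·6.0000/(2)·0.8579^2·0.5138^2 = +0.582939
  k=3: (−1)^1·6.0000/(6)·0.8579^0·0.5138^4 = -0.069706
d^2_{-1,1}(1.0793) = +0.582939 -0.069706 = +0.513233
|D^2_{-1,1}|² = |d^2_{-1,1}(β)|² = (+0.513233)² = 0.263408 (the z-rotation phases have unit modulus)

P=0.2634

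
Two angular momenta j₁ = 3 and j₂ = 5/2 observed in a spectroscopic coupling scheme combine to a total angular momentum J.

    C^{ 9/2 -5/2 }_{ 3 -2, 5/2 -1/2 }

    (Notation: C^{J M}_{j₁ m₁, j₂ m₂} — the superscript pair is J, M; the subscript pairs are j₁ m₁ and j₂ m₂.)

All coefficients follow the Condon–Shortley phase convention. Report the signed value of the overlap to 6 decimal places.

√[10·1!5!4!/11! · 1!5!2!3!2!7!] = √(115200/11)
  +(−1)^0/∏(0,1,5,2,0,2)! = 1/480  (running 1/480)
  +(−1)^1/∏(1,0,4,1,1,3)! = -1/144  (running -7/1440)
⟨..|..⟩ = √(115200/11)·(-7/1440) = -0.497468

−√(49/198) = -0.497468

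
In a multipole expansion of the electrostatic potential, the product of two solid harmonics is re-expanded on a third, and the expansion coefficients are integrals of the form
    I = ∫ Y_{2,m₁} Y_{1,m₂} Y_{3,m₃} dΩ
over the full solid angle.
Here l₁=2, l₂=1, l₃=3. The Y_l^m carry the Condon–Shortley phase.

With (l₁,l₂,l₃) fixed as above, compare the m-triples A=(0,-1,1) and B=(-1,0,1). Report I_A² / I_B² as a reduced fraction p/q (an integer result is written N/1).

Shared (l₁,l₂,l₃)=(2,1,3): N and (l;000)² cancel in I_A²/I_B².
A: Δ = 0!·4!·2!/7! = 1/105; Racah Σ t=0..0: t=0:+1/8 = 1/8; ⇒ 3j(2 1 3; 0 -1 1)² = 2/35, sgn +1
B: Δ = 0!·4!·2!/7! = 1/105; Racah Σ t=0..0: t=0:+1/6 = 1/6; ⇒ 3j(2 1 3; -1 0 1)² = 8/105, sgn +1
I_A²/I_B² = (2/35)/(8/105) = 3/4

3/4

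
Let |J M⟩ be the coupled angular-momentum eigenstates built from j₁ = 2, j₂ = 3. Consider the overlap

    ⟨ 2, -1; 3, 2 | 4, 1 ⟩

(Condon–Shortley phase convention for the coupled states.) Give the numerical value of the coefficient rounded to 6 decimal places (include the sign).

triangle: 1!*3!*5!/10! = 720/3628800
(j±m)!: 1!*3!*5!*1!*5!*3! = 518400
prefactor² = (2J+1)*Δ*N² = 6480/7
  k=0: +1/(0!*1!*3!*5!*0!*0!) = 1/720
  k=1: −1/(1!*0!*2!*4!*1!*1!) = -1/48
Σ = -7/360  ⇒  CG² = 6480/7*(-7/360)² = 7/20
CG = −√(7/20) = -0.591608

-0.591608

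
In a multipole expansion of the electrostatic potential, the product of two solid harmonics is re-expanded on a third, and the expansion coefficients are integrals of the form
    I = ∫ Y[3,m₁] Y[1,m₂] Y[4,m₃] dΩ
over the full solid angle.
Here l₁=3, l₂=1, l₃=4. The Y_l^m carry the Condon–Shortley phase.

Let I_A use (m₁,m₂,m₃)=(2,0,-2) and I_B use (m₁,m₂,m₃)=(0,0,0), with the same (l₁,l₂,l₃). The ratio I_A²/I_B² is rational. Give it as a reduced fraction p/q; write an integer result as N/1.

Shared (l₁,l₂,l₃)=(3,1,4): N and (l;000)² cancel in I_A²/I_B².
A: Δ = 0!·6!·2!/9! = 1/252; Racah Σ t=0..0: t=0:+1/120 = 1/120; ⇒ 3j(3 1 4; 2 0 -2)² = 1/21, sgn +1
B: Δ = 0!·6!·2!/9! = 1/252; Racah Σ t=0..0: t=0:+1/36 = 1/36; ⇒ 3j(3 1 4; 0 0 0)² = 4/63, sgn +1
I_A²/I_B² = (1/21)/(4/63) = 3/4

3/4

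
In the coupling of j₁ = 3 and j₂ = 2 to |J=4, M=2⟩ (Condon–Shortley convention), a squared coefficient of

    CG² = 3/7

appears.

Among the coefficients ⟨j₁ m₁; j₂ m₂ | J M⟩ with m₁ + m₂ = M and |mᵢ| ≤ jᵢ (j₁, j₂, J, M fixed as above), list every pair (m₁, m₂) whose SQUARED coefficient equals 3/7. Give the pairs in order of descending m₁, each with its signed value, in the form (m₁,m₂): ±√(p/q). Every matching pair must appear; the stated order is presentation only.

(0,2): −√(3/7)

Admissible pairs with m₁+m₂ = M = 2: (0,2), (1,1), (2,0), (3,-1)
  (m₁,m₂)=(3,-1): CG² = 27/140, CG = +√(27/140)
  (m₁,m₂)=(2,0): CG² = 12/35, CG = +√(12/35)
  (m₁,m₂)=(1,1): CG² = 1/28, CG = −√(1/28)
  (m₁,m₂)=(0,2): CG² = 3/7, CG = −√(3/7)   ← matches the target
Pairs with CG² = 3/7: (0,2): −√(3/7)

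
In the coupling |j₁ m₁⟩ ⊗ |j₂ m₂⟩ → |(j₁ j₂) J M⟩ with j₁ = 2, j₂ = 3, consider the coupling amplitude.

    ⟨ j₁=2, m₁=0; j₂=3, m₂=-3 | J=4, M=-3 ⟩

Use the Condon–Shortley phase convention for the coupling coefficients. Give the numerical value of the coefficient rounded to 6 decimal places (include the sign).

+√(9/20) = +0.670820

j₁+j₂−J=1  J+j₁−j₂=3  J−j₁+j₂=5  j₁+j₂+J+1=10
(j₁±m₁, j₂±m₂, J±M) = (2,2,0,6,1,7)
P² = 25920
sum k=0..0:
  [0] +1/240 = 1/240
S = 1/240
C² = P²·S² = 9/20 ; C = +0.670820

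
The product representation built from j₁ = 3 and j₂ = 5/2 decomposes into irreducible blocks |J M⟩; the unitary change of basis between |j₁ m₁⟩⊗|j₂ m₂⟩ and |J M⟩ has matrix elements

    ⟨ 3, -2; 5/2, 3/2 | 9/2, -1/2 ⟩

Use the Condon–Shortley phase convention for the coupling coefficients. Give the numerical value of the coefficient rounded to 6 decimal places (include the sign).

−√(361/1386) = -0.510355

j₁+j₂−J=1  J+j₁−j₂=5  J−j₁+j₂=4  j₁+j₂+J+1=11
(j₁±m₁, j₂±m₂, J±M) = (1,5,4,1,4,5)
P² = 460800/77
sum k=0..1:
  [0] +1/2880 = 1/2880
  [1] −1/144 = -1/144
S = -19/2880
C² = P²·S² = 361/1386 ; C = -0.510355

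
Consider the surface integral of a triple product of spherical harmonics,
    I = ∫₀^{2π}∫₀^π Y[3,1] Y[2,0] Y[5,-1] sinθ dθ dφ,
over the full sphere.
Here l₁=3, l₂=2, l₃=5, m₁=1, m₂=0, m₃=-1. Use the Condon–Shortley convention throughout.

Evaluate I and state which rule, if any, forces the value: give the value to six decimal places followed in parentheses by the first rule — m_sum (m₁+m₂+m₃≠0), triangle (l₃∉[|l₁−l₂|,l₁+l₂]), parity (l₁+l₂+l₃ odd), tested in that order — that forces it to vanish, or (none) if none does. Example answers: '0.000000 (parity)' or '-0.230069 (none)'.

Rules hold: Σm=0, L=10 even, 1≤5≤5.
N = 7·5·11 = 385
Δ = 0!·6!·4!/11! = 1/2310
Racah Σ t=0..0: t=0:+1/144 = 1/144
⇒ 3j(3 2 5; 0 0 0)² = 10/231, sgn -1
Racah Σ t=0..0: t=0:+1/192 = 1/192
⇒ 3j(3 2 5; 1 0 -1)² = 3/77, sgn +1
4πI² = N·(3j₀)²·(3jₘ)² = 50/77
I = -1·√(0.649351/4π) = -0.22731846
No selection rule forces the value: the integral is nonzero (none).

-0.227318 (none)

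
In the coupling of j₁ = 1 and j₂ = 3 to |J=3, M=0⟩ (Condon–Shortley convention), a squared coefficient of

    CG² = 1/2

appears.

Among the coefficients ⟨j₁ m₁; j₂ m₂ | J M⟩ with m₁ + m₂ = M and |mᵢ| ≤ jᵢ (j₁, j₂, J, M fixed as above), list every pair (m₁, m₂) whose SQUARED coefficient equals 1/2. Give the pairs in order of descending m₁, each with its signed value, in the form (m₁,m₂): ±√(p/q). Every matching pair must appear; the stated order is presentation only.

Admissible pairs with m₁+m₂ = M = 0: (-1,1), (0,0), (1,-1)
  (m₁,m₂)=(1,-1): CG² = 1/2, CG = +√(1/2)   ← matches the target
  (m₁,m₂)=(0,0): CG² = 0/1, CG = 0
  (m₁,m₂)=(-1,1): CG² = 1/2, CG = −√(1/2)   ← matches the target
Pairs with CG² = 1/2: (1,-1): +√(1/2); (-1,1): −√(1/2)

(1,-1): +√(1/2); (-1,1): −√(1/2)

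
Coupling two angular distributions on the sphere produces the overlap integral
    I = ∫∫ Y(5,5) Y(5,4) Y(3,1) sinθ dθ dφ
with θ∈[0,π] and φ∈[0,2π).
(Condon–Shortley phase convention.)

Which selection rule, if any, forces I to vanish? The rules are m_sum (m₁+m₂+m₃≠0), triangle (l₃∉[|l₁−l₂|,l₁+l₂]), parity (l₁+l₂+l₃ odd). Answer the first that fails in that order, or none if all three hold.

Σmᵢ = 10  ✗
l₃∈[|l₁−l₂|,l₁+l₂]=[0,10], have l₃=3
Σlᵢ = 13 ⇒ odd

m_sum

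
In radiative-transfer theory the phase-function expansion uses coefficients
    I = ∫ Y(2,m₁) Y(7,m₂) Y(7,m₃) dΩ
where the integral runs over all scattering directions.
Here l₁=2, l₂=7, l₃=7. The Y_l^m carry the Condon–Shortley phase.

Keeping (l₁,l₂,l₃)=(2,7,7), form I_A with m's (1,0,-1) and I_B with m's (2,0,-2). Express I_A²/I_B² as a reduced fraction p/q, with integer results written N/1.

Same 2,7,7: normalisation and zero-m 3j drop out of the ratio.
A: Δ: 2! 2! 12! / 17! → 1/185640; sum: t=0:+1/1209600 t=1:−1/1036800 = -1/7257600; 3j²(2 7 7; 1 0 -1) = Δ·Π!·Σ² = 1/2210  (sign -1)
B: Δ: 2! 2! 12! / 17! → 1/185640; sum: t=0:+1/2419200 = 1/2419200; 3j²(2 7 7; 2 0 -2) = Δ·Π!·Σ² = 27/1105  (sign -1)
I_A²/I_B² = (1/2210)/(27/1105) = 1/54

1/54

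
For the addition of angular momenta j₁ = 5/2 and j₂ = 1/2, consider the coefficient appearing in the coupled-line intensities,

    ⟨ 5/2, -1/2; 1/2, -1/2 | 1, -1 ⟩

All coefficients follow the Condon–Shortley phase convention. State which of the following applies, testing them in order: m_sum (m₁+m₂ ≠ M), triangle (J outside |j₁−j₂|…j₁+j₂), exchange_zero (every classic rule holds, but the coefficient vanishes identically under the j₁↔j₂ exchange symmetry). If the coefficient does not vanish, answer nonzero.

triangle

m-sum: m₁+m₂ = -1/2+(-1/2) = -1, M = -1  ✓
triangle: need |j₁−j₂| ≤ J ≤ j₁+j₂, i.e. J ∈ [2, 3]; J = 1 is outside ✗ ⇒ coefficient is 0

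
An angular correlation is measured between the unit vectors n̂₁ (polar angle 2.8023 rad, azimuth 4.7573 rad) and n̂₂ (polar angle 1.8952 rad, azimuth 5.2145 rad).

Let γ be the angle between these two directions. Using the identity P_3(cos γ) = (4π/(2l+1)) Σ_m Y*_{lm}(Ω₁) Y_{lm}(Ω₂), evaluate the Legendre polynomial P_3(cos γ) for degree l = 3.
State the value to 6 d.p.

Addition theorem: P_3(cos γ) = (4π/7) Σ_m Y*_{lm}(Ω₁) Y_{lm}(Ω₂), m = −3…3:
  m=-3: (-0.002066+0.015242i) × (-0.354546-0.022887i) = +0.001081-0.005357i  (running Σ = +0.001081-0.005357i)
  m=-2: (+0.106320+0.009576i) × (+0.157081-0.246927i) = +0.019065-0.024749i  (running Σ = +0.020147-0.030106i)
  m=-1: (+0.016642-0.370298i) × (-0.072536-0.132112i) = -0.050128+0.024661i  (running Σ = -0.029981-0.005445i)
  m=0: (-0.508904-0.000000i) × (+0.296419+0.000000i) = -0.150849-0.000000i  (running Σ = -0.180830-0.005445i)
  m=1: (-0.016642-0.370298i) × (+0.072536-0.132112i) = -0.050128-0.024661i  (running Σ = -0.230958-0.030106i)
  m=2: (+0.106320-0.009576i) × (+0.157081+0.246927i) = +0.019065+0.024749i  (running Σ = -0.211892-0.005357i)
  m=3: (+0.002066+0.015242i) × (+0.354546-0.022887i) = +0.001081+0.005357i  (running Σ = -0.210811+0.000000i)
Σ over m = -0.210811+0.000000i; ×(4π/7) → -0.378447+0.000000i. Real part: -0.378447

-0.378447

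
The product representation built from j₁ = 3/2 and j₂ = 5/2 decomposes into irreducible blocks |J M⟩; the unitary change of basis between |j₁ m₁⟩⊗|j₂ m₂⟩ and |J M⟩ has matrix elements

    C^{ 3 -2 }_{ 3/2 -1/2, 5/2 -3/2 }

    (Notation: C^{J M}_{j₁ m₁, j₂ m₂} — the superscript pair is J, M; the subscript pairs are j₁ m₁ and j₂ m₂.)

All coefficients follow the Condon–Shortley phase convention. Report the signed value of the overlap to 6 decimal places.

j₁+j₂−J=1  J+j₁−j₂=2  J−j₁+j₂=4  j₁+j₂+J+1=8
(j₁±m₁, j₂±m₂, J±M) = (1,2,1,4,1,5)
P² = 48
sum k=0..1:
  [0] +1/12 = 1/12
  [1] −1/24 = -1/24
S = 1/24
C² = P²·S² = 1/12 ; C = +0.288675

+√(1/12) ≈ +0.288675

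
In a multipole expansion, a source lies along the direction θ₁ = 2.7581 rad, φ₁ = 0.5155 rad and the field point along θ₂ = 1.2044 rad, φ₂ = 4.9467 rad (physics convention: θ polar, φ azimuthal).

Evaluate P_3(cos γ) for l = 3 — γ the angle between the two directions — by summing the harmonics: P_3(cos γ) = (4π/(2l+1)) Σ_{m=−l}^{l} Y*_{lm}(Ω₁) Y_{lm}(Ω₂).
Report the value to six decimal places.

0.446136

Expand P_3 via completeness: Σ_{m} conj(Y_{3,m}) at Ω₁ times Y_{3,m} at Ω₂ —
  term(m=-3) = 0.00554 - 0.00493j   from Y*(Ω₁)=0.00053 + 0.02185j, Y(Ω₂)=-0.21950 - 0.25905j
  term(m=-2) = 0.03582 + 0.02258j   from Y*(Ω₁)=-0.06819 - 0.11382j, Y(Ω₂)=-0.28473 + 0.14414j
  term(m=-1) = 0.01197 - 0.04144j   from Y*(Ω₁)=0.34719 + 0.19672j, Y(Ω₂)=-0.02510 - 0.10515j
  term(m=+0) = 0.14184 + 0.00000j   from Y*(Ω₁)=-0.44990 + 0.00000j, Y(Ω₂)=-0.31528 + 0.00000j
  term(m=+1) = 0.01197 + 0.04144j   from Y*(Ω₁)=-0.34719 + 0.19672j, Y(Ω₂)=0.02510 - 0.10515j
  term(m=+2) = 0.03582 - 0.02258j   from Y*(Ω₁)=-0.06819 + 0.11382j, Y(Ω₂)=-0.28473 - 0.14414j
  term(m=+3) = 0.00554 + 0.00493j   from Y*(Ω₁)=-0.00053 + 0.02185j, Y(Ω₂)=0.21950 - 0.25905j
Accumulated sum 0.24852 - 0.00000j; after 4π/(2l+1) scaling, 0.44614 - 0.00000j ⇒ P_3 = 0.446136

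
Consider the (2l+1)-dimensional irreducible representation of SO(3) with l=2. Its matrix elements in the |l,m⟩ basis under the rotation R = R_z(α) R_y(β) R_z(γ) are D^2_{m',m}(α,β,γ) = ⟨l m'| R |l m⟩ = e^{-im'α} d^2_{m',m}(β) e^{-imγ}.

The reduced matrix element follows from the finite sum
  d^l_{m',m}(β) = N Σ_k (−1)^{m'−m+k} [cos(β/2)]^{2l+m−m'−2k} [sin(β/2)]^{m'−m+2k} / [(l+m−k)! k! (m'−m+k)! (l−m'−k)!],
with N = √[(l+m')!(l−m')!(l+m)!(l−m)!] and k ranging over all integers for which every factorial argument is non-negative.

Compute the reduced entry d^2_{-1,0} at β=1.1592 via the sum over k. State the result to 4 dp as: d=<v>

d^2_{-1,0}(β=1.1592) via the finite sum:
With c≡cos(β/2)=0.836682 and s≡sin(β/2)=0.547689, N=[1·6·2·2]^{1/2}=4.898979
Admissible k: 1..2 (factorial args all ≥0)
  k=1: (−1)^0·4.8990/(2)·0.8367^3·0.5477^1 = +0.785762
  k=2: (−1)^1·4.8990/(2)·0.8367^1·0.5477^3 = -0.336697
d^2_{-1,0}(1.1592) = +0.785762 -0.336697 = +0.449065

d=0.4491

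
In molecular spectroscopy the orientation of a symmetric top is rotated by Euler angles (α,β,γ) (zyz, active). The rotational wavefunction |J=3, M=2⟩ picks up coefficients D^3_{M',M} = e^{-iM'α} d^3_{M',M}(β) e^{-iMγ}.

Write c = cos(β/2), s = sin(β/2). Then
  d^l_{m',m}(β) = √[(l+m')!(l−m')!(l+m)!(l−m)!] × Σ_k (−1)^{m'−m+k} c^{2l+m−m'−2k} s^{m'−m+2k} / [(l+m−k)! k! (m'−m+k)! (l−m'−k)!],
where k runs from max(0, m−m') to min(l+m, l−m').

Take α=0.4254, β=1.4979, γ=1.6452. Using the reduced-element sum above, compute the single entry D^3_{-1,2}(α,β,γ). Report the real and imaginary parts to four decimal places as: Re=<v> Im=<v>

D^3_{-1,2}(0.4254,1.4979,1.6452) = e^{-i·-1·0.4254}·d^3_{-1,2}(1.4979)·e^{-i·2·1.6452}. Compute d first:
With c≡cos(β/2)=0.732404 and s≡sin(β/2)=0.680870, N=[2·24·120·1]^{1/2}=75.894664
The bounds max(0,m−m')=3 and min(l+m,l−m')=4 give 2 terms
  k=3: (−1)^0·75.8947/(12)·0.7324^3·0.6809^3 = +0.784287
  k=4: (−1)^1·75.8947/(24)·0.7324^1·0.6809^5 = -0.338900
d^3_{-1,2}(1.4979) = +0.784287 -0.338900 = +0.445387
Phases: e^{-i·(-1)·0.4254}=+0.910874+0.412685i, e^{-i·(2)·1.6452}=-0.988949+0.148259i ⇒ D=-0.428458-0.121626i

Re=-0.4285 Im=-0.1216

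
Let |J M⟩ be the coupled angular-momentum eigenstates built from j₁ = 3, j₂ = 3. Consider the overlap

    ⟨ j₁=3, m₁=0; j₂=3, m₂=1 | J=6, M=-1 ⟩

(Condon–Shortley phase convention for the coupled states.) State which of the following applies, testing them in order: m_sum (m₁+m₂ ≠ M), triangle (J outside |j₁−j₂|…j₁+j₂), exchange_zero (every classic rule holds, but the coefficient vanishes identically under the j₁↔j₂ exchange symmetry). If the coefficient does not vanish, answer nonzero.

m-sum: m₁+m₂ = 0+1 = 1, M = -1  ✗ ⇒ coefficient is 0

m_sum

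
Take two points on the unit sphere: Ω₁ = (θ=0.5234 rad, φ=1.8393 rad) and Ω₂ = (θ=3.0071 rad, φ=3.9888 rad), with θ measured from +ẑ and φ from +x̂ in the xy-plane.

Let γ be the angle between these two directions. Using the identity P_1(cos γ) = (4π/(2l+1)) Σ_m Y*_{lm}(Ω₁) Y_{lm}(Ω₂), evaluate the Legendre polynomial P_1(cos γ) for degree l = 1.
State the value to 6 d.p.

Summing Y*_{l m}(θ₁,φ₁)·Y_{l m}(θ₂,φ₂) over m ∈ [−1, 1]; prefactor 4π/(2·1+1) = 4.188790:
  [-1]  conj(Y_{1,-1})(Ω₁) = (-0.045812, 0.166500) ; Y_{1,-1}(Ω₂) = (-0.030672, 0.034719) ; Δ = (-0.004376, -0.006697)
  [+0]  conj(Y_{1,0})(Ω₁) = (0.423191, -0.000000) ; Y_{1,0}(Ω₂) = (-0.484190, 0.000000) ; Δ = (-0.204905, 0.000000)
  [+1]  conj(Y_{1,1})(Ω₁) = (0.045812, 0.166500) ; Y_{1,1}(Ω₂) = (0.030672, 0.034719) ; Δ = (-0.004376, 0.006697)
Accumulated sum (-0.213656, 0.000000); after 4π/(2l+1) scaling, (-0.894959, 0.000000) ⇒ P_1 = -0.894959

-0.894959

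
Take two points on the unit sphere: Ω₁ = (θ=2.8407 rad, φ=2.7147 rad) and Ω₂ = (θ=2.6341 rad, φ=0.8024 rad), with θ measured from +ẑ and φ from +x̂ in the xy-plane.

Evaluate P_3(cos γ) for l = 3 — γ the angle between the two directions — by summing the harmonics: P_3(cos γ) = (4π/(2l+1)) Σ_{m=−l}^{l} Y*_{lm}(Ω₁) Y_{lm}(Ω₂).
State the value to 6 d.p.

Term-by-term m-sum for l=3 (normalisation 4π/7 = 1.795196):
  m=-3: Y*=(-0.003107, 0.010407)  Y=(-0.035546, -0.032093)  product (0.000444, -0.000270)
  m=-2: Y*=(-0.056339, 0.064625)  Y=(0.007172, 0.210833)  product (-0.014029, -0.011415)
  m=-1: Y*=(-0.310453, 0.141215)  Y=(0.307717, -0.318363)  product (-0.050574, 0.142291)
  m=+0: Y*=(-0.556291, -0.000000)  Y=(-0.267138, 0.000000)  product (0.148606, 0.000000)
  m=+1: Y*=(0.310453, 0.141215)  Y=(-0.307717, -0.318363)  product (-0.050574, -0.142291)
  m=+2: Y*=(-0.056339, -0.064625)  Y=(0.007172, -0.210833)  product (-0.014029, 0.011415)
  m=+3: Y*=(0.003107, 0.010407)  Y=(0.035546, -0.032093)  product (0.000444, 0.000270)
Σ over m = (0.020288, 0.000000); ×(4π/7) → (0.036421, 0.000000). Real part: 0.036421

0.036421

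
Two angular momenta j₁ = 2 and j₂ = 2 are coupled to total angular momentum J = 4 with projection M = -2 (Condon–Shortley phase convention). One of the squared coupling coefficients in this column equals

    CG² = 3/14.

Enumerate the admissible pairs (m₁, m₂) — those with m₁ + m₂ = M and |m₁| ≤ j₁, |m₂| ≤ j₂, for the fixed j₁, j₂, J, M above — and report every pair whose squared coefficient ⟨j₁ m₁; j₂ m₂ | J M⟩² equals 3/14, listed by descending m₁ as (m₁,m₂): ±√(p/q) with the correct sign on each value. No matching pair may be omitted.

(0,-2): +√(3/14); (-2,0): +√(3/14)

Admissible pairs with m₁+m₂ = M = -2: (-2,0), (-1,-1), (0,-2)
  (m₁,m₂)=(0,-2): CG² = 3/14, CG = +√(3/14)   ← matches the target
  (m₁,m₂)=(-1,-1): CG² = 4/7, CG = +√(4/7)
  (m₁,m₂)=(-2,0): CG² = 3/14, CG = +√(3/14)   ← matches the target
Pairs with CG² = 3/14: (0,-2): +√(3/14); (-2,0): +√(3/14)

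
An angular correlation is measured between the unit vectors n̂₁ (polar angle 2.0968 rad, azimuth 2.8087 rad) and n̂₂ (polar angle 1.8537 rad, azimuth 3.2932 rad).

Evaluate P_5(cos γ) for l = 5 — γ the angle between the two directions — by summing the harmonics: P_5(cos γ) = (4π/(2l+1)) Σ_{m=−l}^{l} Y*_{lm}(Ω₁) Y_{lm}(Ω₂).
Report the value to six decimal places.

Summing Y*_{l m}(θ₁,φ₁)·Y_{l m}(θ₂,φ₂) over m ∈ [−5, 5]; prefactor 4π/(2·5+1) = 1.142397:
  m=-5: (0.021000, 0.223544) × (-0.275175, 0.260514) = (-0.064015, -0.056043)  (running Σ = (-0.064015, -0.056043))
  m=-4: (-0.097674, 0.400472) × (-0.286229, 0.198534) = (-0.051550, -0.134018)  (running Σ = (-0.115565, -0.190061))
  m=-3: (-0.153708, 0.238691) × (0.082193, -0.040194) = (-0.003040, 0.025797)  (running Σ = (-0.118605, -0.164264))
  m=-2: (0.121992, -0.095814) × (0.319001, -0.099803) = (0.029353, -0.042740)  (running Σ = (-0.089252, -0.207005))
  m=-1: (0.312751, -0.108137) × (-0.011127, 0.001700) = (-0.003296, 0.001735)  (running Σ = (-0.092549, -0.205270))
  m=0: (-0.079709, -0.000000) × (-0.324110, 0.000000) = (0.025835, 0.000000)  (running Σ = (-0.066714, -0.205270))
  m=1: (-0.312751, -0.108137) × (0.011127, 0.001700) = (-0.003296, -0.001735)  (running Σ = (-0.070010, -0.207005))
  m=2: (0.121992, 0.095814) × (0.319001, 0.099803) = (0.029353, 0.042740)  (running Σ = (-0.040657, -0.164264))
  m=3: (0.153708, 0.238691) × (-0.082193, -0.040194) = (-0.003040, -0.025797)  (running Σ = (-0.043697, -0.190061))
  m=4: (-0.097674, -0.400472) × (-0.286229, -0.198534) = (-0.051550, 0.134018)  (running Σ = (-0.095247, -0.056043))
  m=5: (-0.021000, 0.223544) × (0.275175, 0.260514) = (-0.064015, 0.056043)  (running Σ = (-0.159262, -0.000000))
Accumulated sum (-0.159262, -0.000000); after 4π/(2l+1) scaling, (-0.181941, -0.000000) ⇒ P_5 = -0.181941

-0.181941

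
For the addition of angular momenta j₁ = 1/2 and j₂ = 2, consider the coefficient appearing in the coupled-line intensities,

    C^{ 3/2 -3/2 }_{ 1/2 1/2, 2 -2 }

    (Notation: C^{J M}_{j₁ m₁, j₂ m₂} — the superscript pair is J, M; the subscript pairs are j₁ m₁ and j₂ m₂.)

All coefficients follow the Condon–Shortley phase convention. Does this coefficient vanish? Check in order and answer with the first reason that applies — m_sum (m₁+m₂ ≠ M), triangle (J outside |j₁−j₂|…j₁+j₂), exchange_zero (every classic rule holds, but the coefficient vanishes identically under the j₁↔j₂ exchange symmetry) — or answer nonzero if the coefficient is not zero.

m-sum: m₁+m₂ = 1/2+(-2) = -3/2, M = -3/2  ✓
triangle: |j₁−j₂| = 3/2 ≤ J = 3/2 ≤ j₁+j₂ = 5/2  ✓
exchange: j₁≠j₂ or m₁≠m₂ — the exchange symmetry imposes no constraint here
value check: CG = +√(4/5) = +0.894427 ≠ 0

nonzero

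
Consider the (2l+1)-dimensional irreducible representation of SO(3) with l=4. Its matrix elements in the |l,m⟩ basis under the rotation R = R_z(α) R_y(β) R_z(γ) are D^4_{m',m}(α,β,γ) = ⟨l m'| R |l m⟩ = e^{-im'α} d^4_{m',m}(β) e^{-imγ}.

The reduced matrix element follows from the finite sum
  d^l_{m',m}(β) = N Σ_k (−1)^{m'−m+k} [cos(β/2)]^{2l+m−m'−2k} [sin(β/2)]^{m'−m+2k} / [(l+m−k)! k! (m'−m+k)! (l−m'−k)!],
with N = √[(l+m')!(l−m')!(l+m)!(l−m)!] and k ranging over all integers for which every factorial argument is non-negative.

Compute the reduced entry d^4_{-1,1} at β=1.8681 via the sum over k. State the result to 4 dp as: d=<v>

d^4_{-1,1}(β=1.8681) via the finite sum:
c=cos(1.868100/2)=0.594583, s=sin(1.868100/2)=0.804035; N=√[6·120·120·6]=720.000000
The bounds max(0,m−m')=2 and min(l+m,l−m')=5 give 4 terms
  k=2: (−1)^0·720.0000/(72)·0.5946^6·0.8040^2 = +0.285642
  k=3: (−1)^1·720.0000/(24)·0.5946^4·0.8040^4 = -1.566999
  k=4: (−1)^2·720.0000/(48)·0.5946^2·0.8040^6 = +1.432729
  k=5: (−1)^3·720.0000/(720)·0.5946^0·0.8040^8 = -0.174662
d^4_{-1,1}(1.8681) = +0.285642 -1.566999 +1.432729 -0.174662 = -0.023290

d=-0.0233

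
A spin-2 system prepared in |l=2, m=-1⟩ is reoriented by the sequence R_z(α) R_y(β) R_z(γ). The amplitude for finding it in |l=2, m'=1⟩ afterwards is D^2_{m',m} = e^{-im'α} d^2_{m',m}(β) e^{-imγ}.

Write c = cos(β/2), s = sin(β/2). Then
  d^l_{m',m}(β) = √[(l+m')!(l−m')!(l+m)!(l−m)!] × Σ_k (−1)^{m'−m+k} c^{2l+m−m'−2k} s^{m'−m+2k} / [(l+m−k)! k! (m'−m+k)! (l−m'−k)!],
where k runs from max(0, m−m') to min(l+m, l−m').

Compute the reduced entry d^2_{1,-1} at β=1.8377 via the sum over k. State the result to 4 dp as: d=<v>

d=0.2986

d^2_{1,-1}(β=1.8377) via the finite sum:
With c≡cos(β/2)=0.606735 and s≡sin(β/2)=0.794904, N=[6·1·1·6]^{1/2}=6.000000
Admissible k: 0..1 (factorial args all ≥0)
  k=0: (−1)^2·6.0000/(2)·0.6067^2·0.7949^2 = +0.697829
  k=1: (−1)^3·6.0000/(6)·0.6067^0·0.7949^4 = -0.399263
d^2_{1,-1}(1.8377) = +0.697829 -0.399263 = +0.298565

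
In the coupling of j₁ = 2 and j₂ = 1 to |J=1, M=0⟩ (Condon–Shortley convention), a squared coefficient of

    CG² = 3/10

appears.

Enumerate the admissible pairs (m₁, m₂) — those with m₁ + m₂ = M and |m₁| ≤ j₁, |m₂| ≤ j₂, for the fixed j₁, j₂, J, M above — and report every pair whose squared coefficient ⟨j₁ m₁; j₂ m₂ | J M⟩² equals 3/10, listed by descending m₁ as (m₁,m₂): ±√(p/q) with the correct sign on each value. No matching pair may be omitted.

(1,-1): +√(3/10); (-1,1): +√(3/10)

Admissible pairs with m₁+m₂ = M = 0: (-1,1), (0,0), (1,-1)
  (m₁,m₂)=(1,-1): CG² = 3/10, CG = +√(3/10)   ← matches the target
  (m₁,m₂)=(0,0): CG² = 2/5, CG = −√(2/5)
  (m₁,m₂)=(-1,1): CG² = 3/10, CG = +√(3/10)   ← matches the target
Pairs with CG² = 3/10: (1,-1): +√(3/10); (-1,1): +√(3/10)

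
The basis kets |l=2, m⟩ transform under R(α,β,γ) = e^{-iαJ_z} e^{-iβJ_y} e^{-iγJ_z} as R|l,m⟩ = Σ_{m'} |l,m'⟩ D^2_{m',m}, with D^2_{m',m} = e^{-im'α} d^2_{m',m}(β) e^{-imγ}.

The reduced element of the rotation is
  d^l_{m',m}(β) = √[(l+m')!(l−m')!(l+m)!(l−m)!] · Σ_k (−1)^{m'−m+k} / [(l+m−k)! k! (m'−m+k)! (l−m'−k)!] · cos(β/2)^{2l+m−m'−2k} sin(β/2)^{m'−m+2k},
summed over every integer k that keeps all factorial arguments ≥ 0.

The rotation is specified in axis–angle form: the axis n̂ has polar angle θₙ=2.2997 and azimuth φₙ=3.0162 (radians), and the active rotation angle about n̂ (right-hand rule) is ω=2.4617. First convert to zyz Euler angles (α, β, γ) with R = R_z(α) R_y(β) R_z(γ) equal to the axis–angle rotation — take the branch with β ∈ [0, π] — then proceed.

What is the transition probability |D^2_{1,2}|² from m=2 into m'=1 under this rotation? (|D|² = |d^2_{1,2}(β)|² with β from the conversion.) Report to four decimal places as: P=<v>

Axis–angle → zyz. n̂ = (sinθₙcosφₙ, sinθₙsinφₙ, cosθₙ) = (-0.740049, +0.093286, -0.666052), ω = 2.4617.
R = I cosω + sinω [n̂]ₓ + (1−cosω) n̂n̂ᵀ gives
  R = [+0.195924, +0.296032, +0.934868; -0.541475, -0.762171, +0.354825; +0.817569, -0.575727, +0.010967]
β = atan2(√(R₁₃²+R₂₃²), R₃₃) = 1.559830; α = atan2(R₂₃, R₁₃) mod 2π = 0.362750; γ = atan2(R₃₂, −R₃₁) mod 2π = 3.755127
First d^2_{1,2}(β=1.5598), then the phase factors e^{-i(1)α} and e^{-i(2)γ}:
With c≡cos(β/2)=0.710973 and s≡sin(β/2)=0.703219, N=[6·1·24·1]^{1/2}=12.000000
Admissible k: 1..1 (factorial args all ≥0)
  k=1: (−1)^0·12.0000/(6)·0.7110^3·0.7032^1 = +0.505453
d^2_{1,2}(1.5598) = +0.505453
|D^2_{1,2}|² = |d^2_{1,2}(β)|² = (+0.505453)² = 0.255483 (the z-rotation phases have unit modulus)

P=0.2555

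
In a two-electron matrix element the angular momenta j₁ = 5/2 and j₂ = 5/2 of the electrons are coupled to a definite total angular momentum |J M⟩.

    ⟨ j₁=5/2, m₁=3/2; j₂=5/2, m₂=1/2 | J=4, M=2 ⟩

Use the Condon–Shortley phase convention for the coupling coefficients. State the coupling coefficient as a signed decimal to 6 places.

+0.422577  (= +√(5/28))

j₁+j₂−J=1  J+j₁−j₂=4  J−j₁+j₂=4  j₁+j₂+J+1=10
(j₁±m₁, j₂±m₂, J±M) = (4,1,3,2,6,2)
P² = 20736/35
sum k=0..1:
  [0] +1/36 = 1/36
  [1] −1/96 = -1/96
S = 5/288
C² = P²·S² = 5/28 ; C = +0.422577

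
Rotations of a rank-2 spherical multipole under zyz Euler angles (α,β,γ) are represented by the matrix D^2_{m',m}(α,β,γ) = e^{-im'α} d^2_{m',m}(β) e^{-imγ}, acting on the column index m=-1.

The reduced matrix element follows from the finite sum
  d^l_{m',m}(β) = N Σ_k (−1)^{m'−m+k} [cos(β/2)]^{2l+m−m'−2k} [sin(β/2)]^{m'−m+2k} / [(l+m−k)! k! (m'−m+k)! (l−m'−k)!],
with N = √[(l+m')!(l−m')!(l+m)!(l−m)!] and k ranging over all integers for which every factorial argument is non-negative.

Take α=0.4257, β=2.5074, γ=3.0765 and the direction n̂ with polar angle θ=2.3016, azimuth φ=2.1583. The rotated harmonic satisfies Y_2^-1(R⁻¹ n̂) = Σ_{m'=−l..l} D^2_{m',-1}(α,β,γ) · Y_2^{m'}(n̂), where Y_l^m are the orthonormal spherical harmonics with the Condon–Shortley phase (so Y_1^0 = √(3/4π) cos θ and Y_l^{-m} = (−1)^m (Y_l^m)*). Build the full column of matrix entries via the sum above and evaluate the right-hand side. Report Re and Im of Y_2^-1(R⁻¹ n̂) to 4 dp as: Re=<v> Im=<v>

Re=-0.1598 Im=0.2759

Need the full column D^2_{m',-1} for m'=−2..2 at α=0.4257, β=2.5074, γ=3.0765.
cos(β/2)=0.311809, sin(β/2)=0.950145
d^2_{-2,-1}: single k=1 term ⇒ +0.057608;  D = -0.040698-0.040772i
d^2_{-1,-1}: k∈[0..1] ⇒ +0.009453 -0.263316 = -0.253864;  D = +0.237536+0.089574i
d^2_{0,-1}: k∈[0..1] ⇒ -0.070556 +0.655139 = +0.584584;  D = -0.583346+0.038025i
d^2_{1,-1}: k∈[0..1] ⇒ +0.263316 -0.815003 = -0.551687;  D = +0.486565-0.260024i
d^2_{2,-1}: single k=0 term ⇒ -0.534919;  D = +0.325555-0.424443i
Y_2^{m'}(θ=2.3016,φ=2.1583) and Σ D·Y over m':
  (-0.0407-0.0408i)·(-0.0826+0.1976i)  (+0.2375+0.0896i)·(+0.2128+0.3196i)  (-0.5833+0.0380i)·(+0.1061+0.0000i)  (+0.4866-0.2600i)·(-0.2128+0.3196i)  (+0.3256-0.4244i)·(-0.0826-0.1976i)
Y_2^-1(R⁻¹ n̂) = -0.159790+0.275892i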